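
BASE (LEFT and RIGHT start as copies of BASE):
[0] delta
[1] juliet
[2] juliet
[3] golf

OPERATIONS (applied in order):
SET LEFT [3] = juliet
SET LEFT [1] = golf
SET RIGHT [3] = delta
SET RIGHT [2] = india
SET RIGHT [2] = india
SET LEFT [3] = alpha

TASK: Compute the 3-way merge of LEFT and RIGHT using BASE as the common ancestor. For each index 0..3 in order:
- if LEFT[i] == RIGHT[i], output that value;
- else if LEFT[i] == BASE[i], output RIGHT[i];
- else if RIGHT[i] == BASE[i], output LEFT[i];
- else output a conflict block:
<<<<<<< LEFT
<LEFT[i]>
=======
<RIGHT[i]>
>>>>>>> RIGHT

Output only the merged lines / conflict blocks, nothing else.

Answer: delta
golf
india
<<<<<<< LEFT
alpha
=======
delta
>>>>>>> RIGHT

Derivation:
Final LEFT:  [delta, golf, juliet, alpha]
Final RIGHT: [delta, juliet, india, delta]
i=0: L=delta R=delta -> agree -> delta
i=1: L=golf, R=juliet=BASE -> take LEFT -> golf
i=2: L=juliet=BASE, R=india -> take RIGHT -> india
i=3: BASE=golf L=alpha R=delta all differ -> CONFLICT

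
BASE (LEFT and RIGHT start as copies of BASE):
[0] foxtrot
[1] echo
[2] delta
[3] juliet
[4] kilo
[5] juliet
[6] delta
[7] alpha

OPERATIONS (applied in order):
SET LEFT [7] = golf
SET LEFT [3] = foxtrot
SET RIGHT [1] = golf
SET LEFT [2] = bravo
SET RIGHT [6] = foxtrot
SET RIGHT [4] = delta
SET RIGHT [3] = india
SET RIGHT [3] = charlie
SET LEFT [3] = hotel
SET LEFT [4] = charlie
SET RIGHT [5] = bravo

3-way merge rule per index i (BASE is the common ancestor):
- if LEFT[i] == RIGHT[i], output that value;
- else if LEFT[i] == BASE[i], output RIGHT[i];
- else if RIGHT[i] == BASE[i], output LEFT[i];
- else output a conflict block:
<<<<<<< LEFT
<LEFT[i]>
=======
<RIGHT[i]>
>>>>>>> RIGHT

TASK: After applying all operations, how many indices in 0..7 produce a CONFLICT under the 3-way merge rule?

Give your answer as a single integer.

Answer: 2

Derivation:
Final LEFT:  [foxtrot, echo, bravo, hotel, charlie, juliet, delta, golf]
Final RIGHT: [foxtrot, golf, delta, charlie, delta, bravo, foxtrot, alpha]
i=0: L=foxtrot R=foxtrot -> agree -> foxtrot
i=1: L=echo=BASE, R=golf -> take RIGHT -> golf
i=2: L=bravo, R=delta=BASE -> take LEFT -> bravo
i=3: BASE=juliet L=hotel R=charlie all differ -> CONFLICT
i=4: BASE=kilo L=charlie R=delta all differ -> CONFLICT
i=5: L=juliet=BASE, R=bravo -> take RIGHT -> bravo
i=6: L=delta=BASE, R=foxtrot -> take RIGHT -> foxtrot
i=7: L=golf, R=alpha=BASE -> take LEFT -> golf
Conflict count: 2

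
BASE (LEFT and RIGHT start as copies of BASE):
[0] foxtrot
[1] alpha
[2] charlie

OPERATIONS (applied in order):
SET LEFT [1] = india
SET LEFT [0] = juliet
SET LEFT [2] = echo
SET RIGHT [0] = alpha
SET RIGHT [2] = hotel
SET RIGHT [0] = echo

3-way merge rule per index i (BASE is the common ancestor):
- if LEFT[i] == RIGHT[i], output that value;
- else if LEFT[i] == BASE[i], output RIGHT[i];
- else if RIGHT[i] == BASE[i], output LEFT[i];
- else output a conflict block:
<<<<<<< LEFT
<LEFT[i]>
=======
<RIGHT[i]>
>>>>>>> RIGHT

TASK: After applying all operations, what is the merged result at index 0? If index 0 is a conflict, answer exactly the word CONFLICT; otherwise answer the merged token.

Final LEFT:  [juliet, india, echo]
Final RIGHT: [echo, alpha, hotel]
i=0: BASE=foxtrot L=juliet R=echo all differ -> CONFLICT
i=1: L=india, R=alpha=BASE -> take LEFT -> india
i=2: BASE=charlie L=echo R=hotel all differ -> CONFLICT
Index 0 -> CONFLICT

Answer: CONFLICT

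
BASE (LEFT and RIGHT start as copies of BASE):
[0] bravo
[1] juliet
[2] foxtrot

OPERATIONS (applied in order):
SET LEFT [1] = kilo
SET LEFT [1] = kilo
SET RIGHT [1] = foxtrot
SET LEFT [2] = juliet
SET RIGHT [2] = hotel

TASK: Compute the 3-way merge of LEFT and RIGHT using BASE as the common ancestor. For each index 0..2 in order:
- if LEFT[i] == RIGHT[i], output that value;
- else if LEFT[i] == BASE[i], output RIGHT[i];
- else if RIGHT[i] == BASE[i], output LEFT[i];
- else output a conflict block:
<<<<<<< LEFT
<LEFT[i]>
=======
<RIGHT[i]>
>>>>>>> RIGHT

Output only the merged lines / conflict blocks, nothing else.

Final LEFT:  [bravo, kilo, juliet]
Final RIGHT: [bravo, foxtrot, hotel]
i=0: L=bravo R=bravo -> agree -> bravo
i=1: BASE=juliet L=kilo R=foxtrot all differ -> CONFLICT
i=2: BASE=foxtrot L=juliet R=hotel all differ -> CONFLICT

Answer: bravo
<<<<<<< LEFT
kilo
=======
foxtrot
>>>>>>> RIGHT
<<<<<<< LEFT
juliet
=======
hotel
>>>>>>> RIGHT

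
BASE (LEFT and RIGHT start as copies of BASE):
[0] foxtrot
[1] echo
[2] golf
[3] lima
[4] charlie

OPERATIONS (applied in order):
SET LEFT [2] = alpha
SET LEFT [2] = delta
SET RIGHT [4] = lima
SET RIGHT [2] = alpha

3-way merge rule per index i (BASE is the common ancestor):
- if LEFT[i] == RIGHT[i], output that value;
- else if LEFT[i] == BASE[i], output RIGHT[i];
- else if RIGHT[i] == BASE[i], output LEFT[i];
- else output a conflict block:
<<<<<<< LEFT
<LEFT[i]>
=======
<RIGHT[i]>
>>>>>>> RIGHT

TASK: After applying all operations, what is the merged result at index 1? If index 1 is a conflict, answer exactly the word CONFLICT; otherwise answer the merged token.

Answer: echo

Derivation:
Final LEFT:  [foxtrot, echo, delta, lima, charlie]
Final RIGHT: [foxtrot, echo, alpha, lima, lima]
i=0: L=foxtrot R=foxtrot -> agree -> foxtrot
i=1: L=echo R=echo -> agree -> echo
i=2: BASE=golf L=delta R=alpha all differ -> CONFLICT
i=3: L=lima R=lima -> agree -> lima
i=4: L=charlie=BASE, R=lima -> take RIGHT -> lima
Index 1 -> echo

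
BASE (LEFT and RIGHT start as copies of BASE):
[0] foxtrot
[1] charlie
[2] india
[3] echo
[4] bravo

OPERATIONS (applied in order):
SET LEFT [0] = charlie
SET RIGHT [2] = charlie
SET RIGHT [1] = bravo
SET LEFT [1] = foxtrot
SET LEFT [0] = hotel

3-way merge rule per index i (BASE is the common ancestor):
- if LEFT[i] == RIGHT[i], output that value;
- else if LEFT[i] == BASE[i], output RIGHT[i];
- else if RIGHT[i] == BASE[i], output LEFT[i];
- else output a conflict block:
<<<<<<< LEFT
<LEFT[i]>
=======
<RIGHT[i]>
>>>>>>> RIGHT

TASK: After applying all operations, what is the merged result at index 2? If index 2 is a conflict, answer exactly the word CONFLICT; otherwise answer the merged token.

Final LEFT:  [hotel, foxtrot, india, echo, bravo]
Final RIGHT: [foxtrot, bravo, charlie, echo, bravo]
i=0: L=hotel, R=foxtrot=BASE -> take LEFT -> hotel
i=1: BASE=charlie L=foxtrot R=bravo all differ -> CONFLICT
i=2: L=india=BASE, R=charlie -> take RIGHT -> charlie
i=3: L=echo R=echo -> agree -> echo
i=4: L=bravo R=bravo -> agree -> bravo
Index 2 -> charlie

Answer: charlie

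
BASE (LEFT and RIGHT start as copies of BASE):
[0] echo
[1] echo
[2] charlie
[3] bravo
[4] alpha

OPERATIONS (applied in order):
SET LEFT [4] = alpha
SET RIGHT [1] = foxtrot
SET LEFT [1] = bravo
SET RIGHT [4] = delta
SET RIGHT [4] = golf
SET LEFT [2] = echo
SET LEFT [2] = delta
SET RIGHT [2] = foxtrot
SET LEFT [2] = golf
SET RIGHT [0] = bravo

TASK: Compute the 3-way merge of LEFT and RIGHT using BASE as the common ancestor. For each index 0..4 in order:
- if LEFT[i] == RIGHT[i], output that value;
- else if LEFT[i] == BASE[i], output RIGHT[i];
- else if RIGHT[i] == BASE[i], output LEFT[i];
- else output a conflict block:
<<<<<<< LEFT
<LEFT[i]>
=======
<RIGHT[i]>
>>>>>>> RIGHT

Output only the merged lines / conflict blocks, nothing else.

Final LEFT:  [echo, bravo, golf, bravo, alpha]
Final RIGHT: [bravo, foxtrot, foxtrot, bravo, golf]
i=0: L=echo=BASE, R=bravo -> take RIGHT -> bravo
i=1: BASE=echo L=bravo R=foxtrot all differ -> CONFLICT
i=2: BASE=charlie L=golf R=foxtrot all differ -> CONFLICT
i=3: L=bravo R=bravo -> agree -> bravo
i=4: L=alpha=BASE, R=golf -> take RIGHT -> golf

Answer: bravo
<<<<<<< LEFT
bravo
=======
foxtrot
>>>>>>> RIGHT
<<<<<<< LEFT
golf
=======
foxtrot
>>>>>>> RIGHT
bravo
golf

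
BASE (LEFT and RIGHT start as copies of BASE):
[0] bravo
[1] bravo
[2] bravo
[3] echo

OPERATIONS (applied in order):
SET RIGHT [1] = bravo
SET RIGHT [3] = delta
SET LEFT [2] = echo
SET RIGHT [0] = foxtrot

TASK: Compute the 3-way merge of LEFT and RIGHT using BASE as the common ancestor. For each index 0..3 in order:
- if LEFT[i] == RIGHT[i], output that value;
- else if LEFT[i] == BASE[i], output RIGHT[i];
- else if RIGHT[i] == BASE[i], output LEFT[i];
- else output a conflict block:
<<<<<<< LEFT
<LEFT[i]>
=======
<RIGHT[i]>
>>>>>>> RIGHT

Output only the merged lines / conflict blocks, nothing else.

Final LEFT:  [bravo, bravo, echo, echo]
Final RIGHT: [foxtrot, bravo, bravo, delta]
i=0: L=bravo=BASE, R=foxtrot -> take RIGHT -> foxtrot
i=1: L=bravo R=bravo -> agree -> bravo
i=2: L=echo, R=bravo=BASE -> take LEFT -> echo
i=3: L=echo=BASE, R=delta -> take RIGHT -> delta

Answer: foxtrot
bravo
echo
delta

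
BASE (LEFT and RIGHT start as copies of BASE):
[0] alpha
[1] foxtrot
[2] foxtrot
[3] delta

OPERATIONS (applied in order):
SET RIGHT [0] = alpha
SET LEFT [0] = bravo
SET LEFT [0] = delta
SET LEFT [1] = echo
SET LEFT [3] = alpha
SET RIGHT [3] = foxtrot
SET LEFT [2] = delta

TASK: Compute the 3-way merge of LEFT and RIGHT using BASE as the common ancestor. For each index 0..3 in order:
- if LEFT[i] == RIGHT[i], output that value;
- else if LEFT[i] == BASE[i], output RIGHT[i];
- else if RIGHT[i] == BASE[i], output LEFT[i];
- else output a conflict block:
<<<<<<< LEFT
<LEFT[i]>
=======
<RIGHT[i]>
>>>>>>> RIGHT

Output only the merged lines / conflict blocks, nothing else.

Answer: delta
echo
delta
<<<<<<< LEFT
alpha
=======
foxtrot
>>>>>>> RIGHT

Derivation:
Final LEFT:  [delta, echo, delta, alpha]
Final RIGHT: [alpha, foxtrot, foxtrot, foxtrot]
i=0: L=delta, R=alpha=BASE -> take LEFT -> delta
i=1: L=echo, R=foxtrot=BASE -> take LEFT -> echo
i=2: L=delta, R=foxtrot=BASE -> take LEFT -> delta
i=3: BASE=delta L=alpha R=foxtrot all differ -> CONFLICT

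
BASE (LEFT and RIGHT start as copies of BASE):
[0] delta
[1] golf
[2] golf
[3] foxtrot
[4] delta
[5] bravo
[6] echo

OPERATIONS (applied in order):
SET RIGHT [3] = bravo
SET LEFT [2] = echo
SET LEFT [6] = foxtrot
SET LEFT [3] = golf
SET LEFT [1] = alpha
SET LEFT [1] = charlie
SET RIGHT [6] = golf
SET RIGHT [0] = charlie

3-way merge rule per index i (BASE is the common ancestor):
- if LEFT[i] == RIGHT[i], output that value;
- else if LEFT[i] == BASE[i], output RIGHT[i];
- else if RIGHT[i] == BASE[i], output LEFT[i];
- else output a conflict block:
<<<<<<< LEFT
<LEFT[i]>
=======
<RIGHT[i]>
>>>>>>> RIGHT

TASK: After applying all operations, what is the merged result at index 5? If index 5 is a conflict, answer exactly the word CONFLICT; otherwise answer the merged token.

Final LEFT:  [delta, charlie, echo, golf, delta, bravo, foxtrot]
Final RIGHT: [charlie, golf, golf, bravo, delta, bravo, golf]
i=0: L=delta=BASE, R=charlie -> take RIGHT -> charlie
i=1: L=charlie, R=golf=BASE -> take LEFT -> charlie
i=2: L=echo, R=golf=BASE -> take LEFT -> echo
i=3: BASE=foxtrot L=golf R=bravo all differ -> CONFLICT
i=4: L=delta R=delta -> agree -> delta
i=5: L=bravo R=bravo -> agree -> bravo
i=6: BASE=echo L=foxtrot R=golf all differ -> CONFLICT
Index 5 -> bravo

Answer: bravo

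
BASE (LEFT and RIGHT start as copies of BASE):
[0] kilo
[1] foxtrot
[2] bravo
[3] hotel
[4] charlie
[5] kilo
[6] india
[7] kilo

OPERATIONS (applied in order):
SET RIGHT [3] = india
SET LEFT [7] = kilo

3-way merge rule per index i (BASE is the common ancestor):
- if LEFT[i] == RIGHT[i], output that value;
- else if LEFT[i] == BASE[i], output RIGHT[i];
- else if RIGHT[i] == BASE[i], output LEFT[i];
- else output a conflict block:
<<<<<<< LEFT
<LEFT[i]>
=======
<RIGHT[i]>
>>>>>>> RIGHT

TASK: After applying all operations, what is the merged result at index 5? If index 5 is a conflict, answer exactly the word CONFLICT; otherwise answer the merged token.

Final LEFT:  [kilo, foxtrot, bravo, hotel, charlie, kilo, india, kilo]
Final RIGHT: [kilo, foxtrot, bravo, india, charlie, kilo, india, kilo]
i=0: L=kilo R=kilo -> agree -> kilo
i=1: L=foxtrot R=foxtrot -> agree -> foxtrot
i=2: L=bravo R=bravo -> agree -> bravo
i=3: L=hotel=BASE, R=india -> take RIGHT -> india
i=4: L=charlie R=charlie -> agree -> charlie
i=5: L=kilo R=kilo -> agree -> kilo
i=6: L=india R=india -> agree -> india
i=7: L=kilo R=kilo -> agree -> kilo
Index 5 -> kilo

Answer: kilo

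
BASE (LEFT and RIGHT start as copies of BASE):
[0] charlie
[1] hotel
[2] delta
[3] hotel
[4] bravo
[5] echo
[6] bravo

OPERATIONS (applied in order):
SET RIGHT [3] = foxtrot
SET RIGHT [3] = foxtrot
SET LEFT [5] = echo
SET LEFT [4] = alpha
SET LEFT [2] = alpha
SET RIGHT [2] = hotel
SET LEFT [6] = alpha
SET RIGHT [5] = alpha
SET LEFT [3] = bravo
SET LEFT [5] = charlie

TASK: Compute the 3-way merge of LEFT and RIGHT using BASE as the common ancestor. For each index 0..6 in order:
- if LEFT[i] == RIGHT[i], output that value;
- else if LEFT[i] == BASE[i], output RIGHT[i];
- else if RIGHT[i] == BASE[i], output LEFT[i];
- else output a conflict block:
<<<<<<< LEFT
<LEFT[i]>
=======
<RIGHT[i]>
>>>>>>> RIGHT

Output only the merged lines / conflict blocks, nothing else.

Answer: charlie
hotel
<<<<<<< LEFT
alpha
=======
hotel
>>>>>>> RIGHT
<<<<<<< LEFT
bravo
=======
foxtrot
>>>>>>> RIGHT
alpha
<<<<<<< LEFT
charlie
=======
alpha
>>>>>>> RIGHT
alpha

Derivation:
Final LEFT:  [charlie, hotel, alpha, bravo, alpha, charlie, alpha]
Final RIGHT: [charlie, hotel, hotel, foxtrot, bravo, alpha, bravo]
i=0: L=charlie R=charlie -> agree -> charlie
i=1: L=hotel R=hotel -> agree -> hotel
i=2: BASE=delta L=alpha R=hotel all differ -> CONFLICT
i=3: BASE=hotel L=bravo R=foxtrot all differ -> CONFLICT
i=4: L=alpha, R=bravo=BASE -> take LEFT -> alpha
i=5: BASE=echo L=charlie R=alpha all differ -> CONFLICT
i=6: L=alpha, R=bravo=BASE -> take LEFT -> alpha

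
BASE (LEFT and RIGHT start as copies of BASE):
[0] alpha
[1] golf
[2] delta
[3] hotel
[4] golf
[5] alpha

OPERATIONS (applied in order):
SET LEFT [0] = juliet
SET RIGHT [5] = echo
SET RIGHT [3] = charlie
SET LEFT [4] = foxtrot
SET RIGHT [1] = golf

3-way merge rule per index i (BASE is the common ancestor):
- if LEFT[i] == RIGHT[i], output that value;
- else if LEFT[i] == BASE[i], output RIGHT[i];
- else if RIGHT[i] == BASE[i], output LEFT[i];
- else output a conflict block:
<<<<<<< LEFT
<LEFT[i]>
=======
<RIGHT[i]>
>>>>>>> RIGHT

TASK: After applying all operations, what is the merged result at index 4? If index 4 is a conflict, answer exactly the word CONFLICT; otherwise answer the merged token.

Final LEFT:  [juliet, golf, delta, hotel, foxtrot, alpha]
Final RIGHT: [alpha, golf, delta, charlie, golf, echo]
i=0: L=juliet, R=alpha=BASE -> take LEFT -> juliet
i=1: L=golf R=golf -> agree -> golf
i=2: L=delta R=delta -> agree -> delta
i=3: L=hotel=BASE, R=charlie -> take RIGHT -> charlie
i=4: L=foxtrot, R=golf=BASE -> take LEFT -> foxtrot
i=5: L=alpha=BASE, R=echo -> take RIGHT -> echo
Index 4 -> foxtrot

Answer: foxtrot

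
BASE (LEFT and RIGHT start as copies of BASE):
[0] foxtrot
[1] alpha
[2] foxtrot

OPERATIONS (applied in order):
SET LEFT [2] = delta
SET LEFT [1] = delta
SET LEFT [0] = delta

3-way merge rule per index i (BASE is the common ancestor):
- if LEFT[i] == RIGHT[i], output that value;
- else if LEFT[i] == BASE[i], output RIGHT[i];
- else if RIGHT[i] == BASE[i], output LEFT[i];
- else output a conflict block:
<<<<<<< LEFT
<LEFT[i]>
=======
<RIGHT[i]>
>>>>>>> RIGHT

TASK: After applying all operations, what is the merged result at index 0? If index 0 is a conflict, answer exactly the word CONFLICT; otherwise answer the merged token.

Final LEFT:  [delta, delta, delta]
Final RIGHT: [foxtrot, alpha, foxtrot]
i=0: L=delta, R=foxtrot=BASE -> take LEFT -> delta
i=1: L=delta, R=alpha=BASE -> take LEFT -> delta
i=2: L=delta, R=foxtrot=BASE -> take LEFT -> delta
Index 0 -> delta

Answer: delta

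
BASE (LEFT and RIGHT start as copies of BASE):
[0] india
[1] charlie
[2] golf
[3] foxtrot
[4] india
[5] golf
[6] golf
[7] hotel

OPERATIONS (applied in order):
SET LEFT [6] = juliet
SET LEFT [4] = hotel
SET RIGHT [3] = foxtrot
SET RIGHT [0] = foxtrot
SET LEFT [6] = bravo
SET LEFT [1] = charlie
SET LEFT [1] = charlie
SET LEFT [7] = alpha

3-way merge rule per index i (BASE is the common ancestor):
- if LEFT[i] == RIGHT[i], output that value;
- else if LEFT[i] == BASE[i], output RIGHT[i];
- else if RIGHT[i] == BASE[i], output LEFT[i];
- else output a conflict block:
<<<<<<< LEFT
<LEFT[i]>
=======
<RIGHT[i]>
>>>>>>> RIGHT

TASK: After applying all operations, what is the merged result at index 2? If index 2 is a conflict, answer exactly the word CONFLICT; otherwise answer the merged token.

Final LEFT:  [india, charlie, golf, foxtrot, hotel, golf, bravo, alpha]
Final RIGHT: [foxtrot, charlie, golf, foxtrot, india, golf, golf, hotel]
i=0: L=india=BASE, R=foxtrot -> take RIGHT -> foxtrot
i=1: L=charlie R=charlie -> agree -> charlie
i=2: L=golf R=golf -> agree -> golf
i=3: L=foxtrot R=foxtrot -> agree -> foxtrot
i=4: L=hotel, R=india=BASE -> take LEFT -> hotel
i=5: L=golf R=golf -> agree -> golf
i=6: L=bravo, R=golf=BASE -> take LEFT -> bravo
i=7: L=alpha, R=hotel=BASE -> take LEFT -> alpha
Index 2 -> golf

Answer: golf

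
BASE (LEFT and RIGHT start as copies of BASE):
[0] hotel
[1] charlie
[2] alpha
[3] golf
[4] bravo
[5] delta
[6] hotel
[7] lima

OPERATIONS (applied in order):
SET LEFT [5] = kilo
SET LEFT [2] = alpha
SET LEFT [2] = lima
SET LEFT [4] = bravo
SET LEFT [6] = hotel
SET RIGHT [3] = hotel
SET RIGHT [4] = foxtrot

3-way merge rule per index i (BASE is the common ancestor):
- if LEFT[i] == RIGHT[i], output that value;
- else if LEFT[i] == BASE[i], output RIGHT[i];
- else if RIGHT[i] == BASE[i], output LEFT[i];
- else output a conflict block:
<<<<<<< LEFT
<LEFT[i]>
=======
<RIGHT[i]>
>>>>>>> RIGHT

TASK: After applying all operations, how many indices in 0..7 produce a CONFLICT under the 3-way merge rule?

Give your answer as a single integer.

Final LEFT:  [hotel, charlie, lima, golf, bravo, kilo, hotel, lima]
Final RIGHT: [hotel, charlie, alpha, hotel, foxtrot, delta, hotel, lima]
i=0: L=hotel R=hotel -> agree -> hotel
i=1: L=charlie R=charlie -> agree -> charlie
i=2: L=lima, R=alpha=BASE -> take LEFT -> lima
i=3: L=golf=BASE, R=hotel -> take RIGHT -> hotel
i=4: L=bravo=BASE, R=foxtrot -> take RIGHT -> foxtrot
i=5: L=kilo, R=delta=BASE -> take LEFT -> kilo
i=6: L=hotel R=hotel -> agree -> hotel
i=7: L=lima R=lima -> agree -> lima
Conflict count: 0

Answer: 0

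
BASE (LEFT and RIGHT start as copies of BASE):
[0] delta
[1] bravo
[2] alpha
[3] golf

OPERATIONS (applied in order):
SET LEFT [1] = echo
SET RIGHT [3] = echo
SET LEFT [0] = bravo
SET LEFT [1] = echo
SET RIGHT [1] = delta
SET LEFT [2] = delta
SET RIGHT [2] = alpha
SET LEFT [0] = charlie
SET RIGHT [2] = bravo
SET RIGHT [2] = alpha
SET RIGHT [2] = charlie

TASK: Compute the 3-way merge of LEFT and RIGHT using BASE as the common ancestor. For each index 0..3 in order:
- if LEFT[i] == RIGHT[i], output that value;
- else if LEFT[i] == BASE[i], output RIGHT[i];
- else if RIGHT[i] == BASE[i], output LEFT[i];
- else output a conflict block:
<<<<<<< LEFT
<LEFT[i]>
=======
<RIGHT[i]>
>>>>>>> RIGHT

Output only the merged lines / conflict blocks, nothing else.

Answer: charlie
<<<<<<< LEFT
echo
=======
delta
>>>>>>> RIGHT
<<<<<<< LEFT
delta
=======
charlie
>>>>>>> RIGHT
echo

Derivation:
Final LEFT:  [charlie, echo, delta, golf]
Final RIGHT: [delta, delta, charlie, echo]
i=0: L=charlie, R=delta=BASE -> take LEFT -> charlie
i=1: BASE=bravo L=echo R=delta all differ -> CONFLICT
i=2: BASE=alpha L=delta R=charlie all differ -> CONFLICT
i=3: L=golf=BASE, R=echo -> take RIGHT -> echo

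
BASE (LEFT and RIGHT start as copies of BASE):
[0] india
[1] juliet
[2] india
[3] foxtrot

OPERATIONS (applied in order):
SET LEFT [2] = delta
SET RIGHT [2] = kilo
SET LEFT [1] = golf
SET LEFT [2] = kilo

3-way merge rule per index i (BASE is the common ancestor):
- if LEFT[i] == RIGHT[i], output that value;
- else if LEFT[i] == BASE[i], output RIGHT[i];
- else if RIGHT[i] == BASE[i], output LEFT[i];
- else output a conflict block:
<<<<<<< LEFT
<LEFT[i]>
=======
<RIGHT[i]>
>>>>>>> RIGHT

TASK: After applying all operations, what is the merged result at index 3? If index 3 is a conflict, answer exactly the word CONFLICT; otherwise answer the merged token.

Answer: foxtrot

Derivation:
Final LEFT:  [india, golf, kilo, foxtrot]
Final RIGHT: [india, juliet, kilo, foxtrot]
i=0: L=india R=india -> agree -> india
i=1: L=golf, R=juliet=BASE -> take LEFT -> golf
i=2: L=kilo R=kilo -> agree -> kilo
i=3: L=foxtrot R=foxtrot -> agree -> foxtrot
Index 3 -> foxtrot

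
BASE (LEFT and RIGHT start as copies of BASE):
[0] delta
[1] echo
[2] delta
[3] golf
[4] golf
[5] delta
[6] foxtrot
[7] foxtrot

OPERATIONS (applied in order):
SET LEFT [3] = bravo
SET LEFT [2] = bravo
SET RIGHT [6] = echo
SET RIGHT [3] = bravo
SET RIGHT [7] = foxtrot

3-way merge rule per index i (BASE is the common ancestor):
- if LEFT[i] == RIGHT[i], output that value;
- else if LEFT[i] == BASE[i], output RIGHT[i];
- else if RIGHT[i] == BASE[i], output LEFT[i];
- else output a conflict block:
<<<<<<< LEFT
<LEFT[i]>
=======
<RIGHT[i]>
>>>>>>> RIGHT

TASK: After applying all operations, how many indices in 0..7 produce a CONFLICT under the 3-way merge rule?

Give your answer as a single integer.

Final LEFT:  [delta, echo, bravo, bravo, golf, delta, foxtrot, foxtrot]
Final RIGHT: [delta, echo, delta, bravo, golf, delta, echo, foxtrot]
i=0: L=delta R=delta -> agree -> delta
i=1: L=echo R=echo -> agree -> echo
i=2: L=bravo, R=delta=BASE -> take LEFT -> bravo
i=3: L=bravo R=bravo -> agree -> bravo
i=4: L=golf R=golf -> agree -> golf
i=5: L=delta R=delta -> agree -> delta
i=6: L=foxtrot=BASE, R=echo -> take RIGHT -> echo
i=7: L=foxtrot R=foxtrot -> agree -> foxtrot
Conflict count: 0

Answer: 0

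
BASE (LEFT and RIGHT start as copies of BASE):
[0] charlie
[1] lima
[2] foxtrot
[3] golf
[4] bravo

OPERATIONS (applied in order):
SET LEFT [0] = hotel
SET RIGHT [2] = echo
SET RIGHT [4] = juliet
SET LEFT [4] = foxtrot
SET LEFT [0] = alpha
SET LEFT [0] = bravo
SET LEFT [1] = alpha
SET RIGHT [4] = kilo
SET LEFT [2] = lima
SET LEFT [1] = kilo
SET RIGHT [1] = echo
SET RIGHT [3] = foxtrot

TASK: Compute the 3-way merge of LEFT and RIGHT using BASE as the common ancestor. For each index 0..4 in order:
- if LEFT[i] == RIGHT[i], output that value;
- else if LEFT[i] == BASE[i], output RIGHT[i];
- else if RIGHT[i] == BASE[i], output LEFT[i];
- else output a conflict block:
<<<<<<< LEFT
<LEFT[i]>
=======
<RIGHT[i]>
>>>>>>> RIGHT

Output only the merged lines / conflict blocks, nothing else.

Final LEFT:  [bravo, kilo, lima, golf, foxtrot]
Final RIGHT: [charlie, echo, echo, foxtrot, kilo]
i=0: L=bravo, R=charlie=BASE -> take LEFT -> bravo
i=1: BASE=lima L=kilo R=echo all differ -> CONFLICT
i=2: BASE=foxtrot L=lima R=echo all differ -> CONFLICT
i=3: L=golf=BASE, R=foxtrot -> take RIGHT -> foxtrot
i=4: BASE=bravo L=foxtrot R=kilo all differ -> CONFLICT

Answer: bravo
<<<<<<< LEFT
kilo
=======
echo
>>>>>>> RIGHT
<<<<<<< LEFT
lima
=======
echo
>>>>>>> RIGHT
foxtrot
<<<<<<< LEFT
foxtrot
=======
kilo
>>>>>>> RIGHT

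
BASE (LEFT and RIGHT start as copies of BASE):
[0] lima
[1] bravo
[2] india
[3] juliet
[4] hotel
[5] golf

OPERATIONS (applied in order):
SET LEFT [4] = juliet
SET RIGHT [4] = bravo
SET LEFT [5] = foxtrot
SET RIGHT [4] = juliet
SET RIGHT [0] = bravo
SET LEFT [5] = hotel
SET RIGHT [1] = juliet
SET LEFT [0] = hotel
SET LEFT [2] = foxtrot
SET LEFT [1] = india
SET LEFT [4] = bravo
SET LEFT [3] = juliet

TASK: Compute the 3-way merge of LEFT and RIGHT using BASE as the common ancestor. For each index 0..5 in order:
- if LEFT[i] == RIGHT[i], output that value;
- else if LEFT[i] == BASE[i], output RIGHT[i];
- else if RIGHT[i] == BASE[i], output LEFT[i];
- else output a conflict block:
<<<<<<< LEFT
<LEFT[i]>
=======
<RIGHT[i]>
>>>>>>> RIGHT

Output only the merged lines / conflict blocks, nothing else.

Answer: <<<<<<< LEFT
hotel
=======
bravo
>>>>>>> RIGHT
<<<<<<< LEFT
india
=======
juliet
>>>>>>> RIGHT
foxtrot
juliet
<<<<<<< LEFT
bravo
=======
juliet
>>>>>>> RIGHT
hotel

Derivation:
Final LEFT:  [hotel, india, foxtrot, juliet, bravo, hotel]
Final RIGHT: [bravo, juliet, india, juliet, juliet, golf]
i=0: BASE=lima L=hotel R=bravo all differ -> CONFLICT
i=1: BASE=bravo L=india R=juliet all differ -> CONFLICT
i=2: L=foxtrot, R=india=BASE -> take LEFT -> foxtrot
i=3: L=juliet R=juliet -> agree -> juliet
i=4: BASE=hotel L=bravo R=juliet all differ -> CONFLICT
i=5: L=hotel, R=golf=BASE -> take LEFT -> hotel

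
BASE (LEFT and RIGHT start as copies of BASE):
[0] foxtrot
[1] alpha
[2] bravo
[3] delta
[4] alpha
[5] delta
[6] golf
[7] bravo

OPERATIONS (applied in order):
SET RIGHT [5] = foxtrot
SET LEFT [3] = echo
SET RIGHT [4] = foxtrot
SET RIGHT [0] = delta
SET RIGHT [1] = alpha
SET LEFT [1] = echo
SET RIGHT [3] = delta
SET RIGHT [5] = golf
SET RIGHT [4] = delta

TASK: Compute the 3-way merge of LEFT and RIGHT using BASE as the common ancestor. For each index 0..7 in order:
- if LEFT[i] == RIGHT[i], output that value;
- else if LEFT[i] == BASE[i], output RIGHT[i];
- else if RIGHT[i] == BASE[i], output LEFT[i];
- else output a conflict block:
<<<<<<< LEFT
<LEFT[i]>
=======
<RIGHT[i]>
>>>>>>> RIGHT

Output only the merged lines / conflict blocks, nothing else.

Answer: delta
echo
bravo
echo
delta
golf
golf
bravo

Derivation:
Final LEFT:  [foxtrot, echo, bravo, echo, alpha, delta, golf, bravo]
Final RIGHT: [delta, alpha, bravo, delta, delta, golf, golf, bravo]
i=0: L=foxtrot=BASE, R=delta -> take RIGHT -> delta
i=1: L=echo, R=alpha=BASE -> take LEFT -> echo
i=2: L=bravo R=bravo -> agree -> bravo
i=3: L=echo, R=delta=BASE -> take LEFT -> echo
i=4: L=alpha=BASE, R=delta -> take RIGHT -> delta
i=5: L=delta=BASE, R=golf -> take RIGHT -> golf
i=6: L=golf R=golf -> agree -> golf
i=7: L=bravo R=bravo -> agree -> bravo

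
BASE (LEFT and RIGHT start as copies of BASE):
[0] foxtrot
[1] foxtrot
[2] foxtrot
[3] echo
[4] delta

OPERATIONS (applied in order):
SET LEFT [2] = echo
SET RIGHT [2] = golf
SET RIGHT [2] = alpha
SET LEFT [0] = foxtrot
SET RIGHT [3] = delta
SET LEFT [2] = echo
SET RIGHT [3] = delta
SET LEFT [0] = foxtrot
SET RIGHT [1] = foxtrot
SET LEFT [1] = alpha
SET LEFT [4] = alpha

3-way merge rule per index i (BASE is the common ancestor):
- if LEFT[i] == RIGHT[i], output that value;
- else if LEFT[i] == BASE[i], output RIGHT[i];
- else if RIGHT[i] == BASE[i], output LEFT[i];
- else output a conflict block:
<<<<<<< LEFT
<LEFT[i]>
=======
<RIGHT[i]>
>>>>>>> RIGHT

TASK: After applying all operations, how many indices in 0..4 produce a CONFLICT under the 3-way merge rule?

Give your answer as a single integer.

Answer: 1

Derivation:
Final LEFT:  [foxtrot, alpha, echo, echo, alpha]
Final RIGHT: [foxtrot, foxtrot, alpha, delta, delta]
i=0: L=foxtrot R=foxtrot -> agree -> foxtrot
i=1: L=alpha, R=foxtrot=BASE -> take LEFT -> alpha
i=2: BASE=foxtrot L=echo R=alpha all differ -> CONFLICT
i=3: L=echo=BASE, R=delta -> take RIGHT -> delta
i=4: L=alpha, R=delta=BASE -> take LEFT -> alpha
Conflict count: 1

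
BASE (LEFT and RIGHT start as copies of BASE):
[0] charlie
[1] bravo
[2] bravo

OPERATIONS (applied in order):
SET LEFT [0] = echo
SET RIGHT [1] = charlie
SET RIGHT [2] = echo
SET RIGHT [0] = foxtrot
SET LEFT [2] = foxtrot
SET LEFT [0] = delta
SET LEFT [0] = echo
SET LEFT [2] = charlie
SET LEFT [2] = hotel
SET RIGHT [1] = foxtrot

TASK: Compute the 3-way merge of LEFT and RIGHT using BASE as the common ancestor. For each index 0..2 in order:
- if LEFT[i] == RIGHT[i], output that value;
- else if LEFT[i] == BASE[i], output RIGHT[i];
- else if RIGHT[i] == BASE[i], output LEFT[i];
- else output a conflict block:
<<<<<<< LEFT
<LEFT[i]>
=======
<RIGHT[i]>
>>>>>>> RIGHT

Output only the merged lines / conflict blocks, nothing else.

Final LEFT:  [echo, bravo, hotel]
Final RIGHT: [foxtrot, foxtrot, echo]
i=0: BASE=charlie L=echo R=foxtrot all differ -> CONFLICT
i=1: L=bravo=BASE, R=foxtrot -> take RIGHT -> foxtrot
i=2: BASE=bravo L=hotel R=echo all differ -> CONFLICT

Answer: <<<<<<< LEFT
echo
=======
foxtrot
>>>>>>> RIGHT
foxtrot
<<<<<<< LEFT
hotel
=======
echo
>>>>>>> RIGHT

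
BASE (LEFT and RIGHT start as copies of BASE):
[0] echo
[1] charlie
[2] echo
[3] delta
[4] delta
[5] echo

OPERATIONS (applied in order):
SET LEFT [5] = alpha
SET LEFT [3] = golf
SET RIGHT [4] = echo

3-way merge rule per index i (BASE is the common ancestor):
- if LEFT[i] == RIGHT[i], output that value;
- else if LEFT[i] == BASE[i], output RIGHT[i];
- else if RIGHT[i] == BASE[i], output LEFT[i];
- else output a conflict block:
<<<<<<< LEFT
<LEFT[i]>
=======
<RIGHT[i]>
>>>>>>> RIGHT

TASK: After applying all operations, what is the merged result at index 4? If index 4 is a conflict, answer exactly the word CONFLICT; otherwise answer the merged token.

Final LEFT:  [echo, charlie, echo, golf, delta, alpha]
Final RIGHT: [echo, charlie, echo, delta, echo, echo]
i=0: L=echo R=echo -> agree -> echo
i=1: L=charlie R=charlie -> agree -> charlie
i=2: L=echo R=echo -> agree -> echo
i=3: L=golf, R=delta=BASE -> take LEFT -> golf
i=4: L=delta=BASE, R=echo -> take RIGHT -> echo
i=5: L=alpha, R=echo=BASE -> take LEFT -> alpha
Index 4 -> echo

Answer: echo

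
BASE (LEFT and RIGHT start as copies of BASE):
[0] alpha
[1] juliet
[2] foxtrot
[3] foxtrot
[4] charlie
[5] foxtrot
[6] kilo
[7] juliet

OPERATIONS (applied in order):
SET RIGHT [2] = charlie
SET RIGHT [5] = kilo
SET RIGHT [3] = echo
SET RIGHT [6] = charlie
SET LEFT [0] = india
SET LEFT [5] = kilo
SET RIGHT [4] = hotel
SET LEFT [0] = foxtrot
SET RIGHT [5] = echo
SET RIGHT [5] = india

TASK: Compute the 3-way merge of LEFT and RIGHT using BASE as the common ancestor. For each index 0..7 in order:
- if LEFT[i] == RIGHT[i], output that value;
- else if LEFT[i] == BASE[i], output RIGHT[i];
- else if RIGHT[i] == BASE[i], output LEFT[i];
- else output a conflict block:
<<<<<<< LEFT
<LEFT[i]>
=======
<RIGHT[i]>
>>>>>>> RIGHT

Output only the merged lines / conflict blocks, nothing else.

Final LEFT:  [foxtrot, juliet, foxtrot, foxtrot, charlie, kilo, kilo, juliet]
Final RIGHT: [alpha, juliet, charlie, echo, hotel, india, charlie, juliet]
i=0: L=foxtrot, R=alpha=BASE -> take LEFT -> foxtrot
i=1: L=juliet R=juliet -> agree -> juliet
i=2: L=foxtrot=BASE, R=charlie -> take RIGHT -> charlie
i=3: L=foxtrot=BASE, R=echo -> take RIGHT -> echo
i=4: L=charlie=BASE, R=hotel -> take RIGHT -> hotel
i=5: BASE=foxtrot L=kilo R=india all differ -> CONFLICT
i=6: L=kilo=BASE, R=charlie -> take RIGHT -> charlie
i=7: L=juliet R=juliet -> agree -> juliet

Answer: foxtrot
juliet
charlie
echo
hotel
<<<<<<< LEFT
kilo
=======
india
>>>>>>> RIGHT
charlie
juliet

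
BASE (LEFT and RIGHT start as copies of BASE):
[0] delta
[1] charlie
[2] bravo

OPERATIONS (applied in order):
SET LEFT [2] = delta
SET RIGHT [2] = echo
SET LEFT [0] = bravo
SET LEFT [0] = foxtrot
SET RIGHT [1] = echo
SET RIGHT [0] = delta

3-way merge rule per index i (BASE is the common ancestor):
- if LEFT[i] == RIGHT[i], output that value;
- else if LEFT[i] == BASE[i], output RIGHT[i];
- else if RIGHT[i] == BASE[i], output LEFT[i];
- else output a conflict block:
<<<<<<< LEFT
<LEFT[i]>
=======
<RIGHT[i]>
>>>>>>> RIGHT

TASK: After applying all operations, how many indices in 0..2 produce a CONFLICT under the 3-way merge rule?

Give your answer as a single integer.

Answer: 1

Derivation:
Final LEFT:  [foxtrot, charlie, delta]
Final RIGHT: [delta, echo, echo]
i=0: L=foxtrot, R=delta=BASE -> take LEFT -> foxtrot
i=1: L=charlie=BASE, R=echo -> take RIGHT -> echo
i=2: BASE=bravo L=delta R=echo all differ -> CONFLICT
Conflict count: 1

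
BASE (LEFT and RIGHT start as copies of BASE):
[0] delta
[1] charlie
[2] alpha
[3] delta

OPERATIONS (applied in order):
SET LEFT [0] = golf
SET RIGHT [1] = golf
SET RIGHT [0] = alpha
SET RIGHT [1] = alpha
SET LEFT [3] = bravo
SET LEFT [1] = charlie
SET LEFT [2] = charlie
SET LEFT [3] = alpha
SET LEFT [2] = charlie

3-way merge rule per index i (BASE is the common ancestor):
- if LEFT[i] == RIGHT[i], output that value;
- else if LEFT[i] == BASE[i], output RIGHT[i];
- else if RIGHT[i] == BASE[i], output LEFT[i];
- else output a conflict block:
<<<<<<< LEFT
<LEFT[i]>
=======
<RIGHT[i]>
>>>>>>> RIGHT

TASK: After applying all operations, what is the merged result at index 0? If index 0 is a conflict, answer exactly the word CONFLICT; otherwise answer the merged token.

Final LEFT:  [golf, charlie, charlie, alpha]
Final RIGHT: [alpha, alpha, alpha, delta]
i=0: BASE=delta L=golf R=alpha all differ -> CONFLICT
i=1: L=charlie=BASE, R=alpha -> take RIGHT -> alpha
i=2: L=charlie, R=alpha=BASE -> take LEFT -> charlie
i=3: L=alpha, R=delta=BASE -> take LEFT -> alpha
Index 0 -> CONFLICT

Answer: CONFLICT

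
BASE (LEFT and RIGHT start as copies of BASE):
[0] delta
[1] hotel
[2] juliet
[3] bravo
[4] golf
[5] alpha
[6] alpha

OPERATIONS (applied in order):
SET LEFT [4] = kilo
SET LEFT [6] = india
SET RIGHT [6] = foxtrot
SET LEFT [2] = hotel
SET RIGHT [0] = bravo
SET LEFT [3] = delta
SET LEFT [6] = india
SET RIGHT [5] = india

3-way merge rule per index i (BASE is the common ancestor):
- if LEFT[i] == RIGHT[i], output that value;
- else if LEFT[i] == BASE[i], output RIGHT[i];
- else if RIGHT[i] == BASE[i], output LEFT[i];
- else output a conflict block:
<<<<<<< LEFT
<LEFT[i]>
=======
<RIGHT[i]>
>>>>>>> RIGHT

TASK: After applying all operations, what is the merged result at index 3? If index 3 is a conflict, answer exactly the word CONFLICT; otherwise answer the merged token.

Final LEFT:  [delta, hotel, hotel, delta, kilo, alpha, india]
Final RIGHT: [bravo, hotel, juliet, bravo, golf, india, foxtrot]
i=0: L=delta=BASE, R=bravo -> take RIGHT -> bravo
i=1: L=hotel R=hotel -> agree -> hotel
i=2: L=hotel, R=juliet=BASE -> take LEFT -> hotel
i=3: L=delta, R=bravo=BASE -> take LEFT -> delta
i=4: L=kilo, R=golf=BASE -> take LEFT -> kilo
i=5: L=alpha=BASE, R=india -> take RIGHT -> india
i=6: BASE=alpha L=india R=foxtrot all differ -> CONFLICT
Index 3 -> delta

Answer: delta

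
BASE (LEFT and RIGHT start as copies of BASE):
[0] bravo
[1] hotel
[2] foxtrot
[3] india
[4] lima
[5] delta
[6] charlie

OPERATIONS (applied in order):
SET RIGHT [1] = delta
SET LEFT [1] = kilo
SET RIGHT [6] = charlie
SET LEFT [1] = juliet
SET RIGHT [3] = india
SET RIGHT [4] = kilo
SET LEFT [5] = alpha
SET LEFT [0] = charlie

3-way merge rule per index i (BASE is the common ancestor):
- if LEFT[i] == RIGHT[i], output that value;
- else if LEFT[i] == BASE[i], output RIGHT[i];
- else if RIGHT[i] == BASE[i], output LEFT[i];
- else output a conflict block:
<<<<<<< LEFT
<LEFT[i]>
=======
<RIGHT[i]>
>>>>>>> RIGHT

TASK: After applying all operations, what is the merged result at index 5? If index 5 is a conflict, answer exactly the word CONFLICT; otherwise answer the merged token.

Final LEFT:  [charlie, juliet, foxtrot, india, lima, alpha, charlie]
Final RIGHT: [bravo, delta, foxtrot, india, kilo, delta, charlie]
i=0: L=charlie, R=bravo=BASE -> take LEFT -> charlie
i=1: BASE=hotel L=juliet R=delta all differ -> CONFLICT
i=2: L=foxtrot R=foxtrot -> agree -> foxtrot
i=3: L=india R=india -> agree -> india
i=4: L=lima=BASE, R=kilo -> take RIGHT -> kilo
i=5: L=alpha, R=delta=BASE -> take LEFT -> alpha
i=6: L=charlie R=charlie -> agree -> charlie
Index 5 -> alpha

Answer: alpha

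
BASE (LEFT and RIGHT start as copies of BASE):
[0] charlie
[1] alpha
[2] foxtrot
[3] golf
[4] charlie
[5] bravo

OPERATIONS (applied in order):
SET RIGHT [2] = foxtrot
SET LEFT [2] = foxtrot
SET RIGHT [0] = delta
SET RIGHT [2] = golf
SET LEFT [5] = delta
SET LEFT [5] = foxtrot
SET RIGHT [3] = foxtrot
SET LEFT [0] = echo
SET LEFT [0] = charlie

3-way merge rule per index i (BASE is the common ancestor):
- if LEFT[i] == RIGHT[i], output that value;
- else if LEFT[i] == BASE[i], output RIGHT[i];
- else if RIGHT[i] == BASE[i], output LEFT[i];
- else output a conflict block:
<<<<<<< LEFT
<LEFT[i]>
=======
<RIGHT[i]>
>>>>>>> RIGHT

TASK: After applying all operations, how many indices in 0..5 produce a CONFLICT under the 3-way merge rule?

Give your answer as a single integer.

Answer: 0

Derivation:
Final LEFT:  [charlie, alpha, foxtrot, golf, charlie, foxtrot]
Final RIGHT: [delta, alpha, golf, foxtrot, charlie, bravo]
i=0: L=charlie=BASE, R=delta -> take RIGHT -> delta
i=1: L=alpha R=alpha -> agree -> alpha
i=2: L=foxtrot=BASE, R=golf -> take RIGHT -> golf
i=3: L=golf=BASE, R=foxtrot -> take RIGHT -> foxtrot
i=4: L=charlie R=charlie -> agree -> charlie
i=5: L=foxtrot, R=bravo=BASE -> take LEFT -> foxtrot
Conflict count: 0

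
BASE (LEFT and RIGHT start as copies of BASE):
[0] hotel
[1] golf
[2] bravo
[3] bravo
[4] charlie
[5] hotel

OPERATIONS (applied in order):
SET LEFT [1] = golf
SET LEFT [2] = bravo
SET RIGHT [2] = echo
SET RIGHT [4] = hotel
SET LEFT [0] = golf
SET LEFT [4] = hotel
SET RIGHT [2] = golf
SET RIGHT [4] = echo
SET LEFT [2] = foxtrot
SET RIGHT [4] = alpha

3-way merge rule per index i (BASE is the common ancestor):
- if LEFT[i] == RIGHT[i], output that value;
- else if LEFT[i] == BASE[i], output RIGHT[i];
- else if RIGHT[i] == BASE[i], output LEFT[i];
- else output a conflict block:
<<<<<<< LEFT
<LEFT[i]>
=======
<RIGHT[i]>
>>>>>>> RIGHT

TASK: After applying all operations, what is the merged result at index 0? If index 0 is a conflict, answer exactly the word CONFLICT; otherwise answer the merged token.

Answer: golf

Derivation:
Final LEFT:  [golf, golf, foxtrot, bravo, hotel, hotel]
Final RIGHT: [hotel, golf, golf, bravo, alpha, hotel]
i=0: L=golf, R=hotel=BASE -> take LEFT -> golf
i=1: L=golf R=golf -> agree -> golf
i=2: BASE=bravo L=foxtrot R=golf all differ -> CONFLICT
i=3: L=bravo R=bravo -> agree -> bravo
i=4: BASE=charlie L=hotel R=alpha all differ -> CONFLICT
i=5: L=hotel R=hotel -> agree -> hotel
Index 0 -> golf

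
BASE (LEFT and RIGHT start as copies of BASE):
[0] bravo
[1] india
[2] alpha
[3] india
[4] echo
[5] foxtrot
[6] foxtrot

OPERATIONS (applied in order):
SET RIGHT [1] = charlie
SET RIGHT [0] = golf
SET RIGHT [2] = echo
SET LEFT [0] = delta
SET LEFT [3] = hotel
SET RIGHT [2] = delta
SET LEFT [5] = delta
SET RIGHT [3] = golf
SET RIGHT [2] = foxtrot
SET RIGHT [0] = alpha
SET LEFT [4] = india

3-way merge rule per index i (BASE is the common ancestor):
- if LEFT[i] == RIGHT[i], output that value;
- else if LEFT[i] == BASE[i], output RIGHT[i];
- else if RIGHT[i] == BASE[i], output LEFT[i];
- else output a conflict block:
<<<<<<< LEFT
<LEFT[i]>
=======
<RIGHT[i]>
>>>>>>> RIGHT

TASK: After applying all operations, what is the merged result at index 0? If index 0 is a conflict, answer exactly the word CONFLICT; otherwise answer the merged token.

Final LEFT:  [delta, india, alpha, hotel, india, delta, foxtrot]
Final RIGHT: [alpha, charlie, foxtrot, golf, echo, foxtrot, foxtrot]
i=0: BASE=bravo L=delta R=alpha all differ -> CONFLICT
i=1: L=india=BASE, R=charlie -> take RIGHT -> charlie
i=2: L=alpha=BASE, R=foxtrot -> take RIGHT -> foxtrot
i=3: BASE=india L=hotel R=golf all differ -> CONFLICT
i=4: L=india, R=echo=BASE -> take LEFT -> india
i=5: L=delta, R=foxtrot=BASE -> take LEFT -> delta
i=6: L=foxtrot R=foxtrot -> agree -> foxtrot
Index 0 -> CONFLICT

Answer: CONFLICT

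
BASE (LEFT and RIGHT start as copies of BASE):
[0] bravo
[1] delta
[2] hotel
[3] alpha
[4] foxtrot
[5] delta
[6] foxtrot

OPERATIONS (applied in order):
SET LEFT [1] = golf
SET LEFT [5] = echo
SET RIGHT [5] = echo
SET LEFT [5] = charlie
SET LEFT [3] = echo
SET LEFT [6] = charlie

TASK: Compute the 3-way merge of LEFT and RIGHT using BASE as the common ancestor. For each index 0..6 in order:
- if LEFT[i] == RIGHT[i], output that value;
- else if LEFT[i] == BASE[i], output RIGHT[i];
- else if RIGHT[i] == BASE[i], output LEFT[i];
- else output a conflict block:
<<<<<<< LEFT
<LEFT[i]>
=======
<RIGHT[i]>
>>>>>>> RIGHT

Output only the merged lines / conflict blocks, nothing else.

Answer: bravo
golf
hotel
echo
foxtrot
<<<<<<< LEFT
charlie
=======
echo
>>>>>>> RIGHT
charlie

Derivation:
Final LEFT:  [bravo, golf, hotel, echo, foxtrot, charlie, charlie]
Final RIGHT: [bravo, delta, hotel, alpha, foxtrot, echo, foxtrot]
i=0: L=bravo R=bravo -> agree -> bravo
i=1: L=golf, R=delta=BASE -> take LEFT -> golf
i=2: L=hotel R=hotel -> agree -> hotel
i=3: L=echo, R=alpha=BASE -> take LEFT -> echo
i=4: L=foxtrot R=foxtrot -> agree -> foxtrot
i=5: BASE=delta L=charlie R=echo all differ -> CONFLICT
i=6: L=charlie, R=foxtrot=BASE -> take LEFT -> charlie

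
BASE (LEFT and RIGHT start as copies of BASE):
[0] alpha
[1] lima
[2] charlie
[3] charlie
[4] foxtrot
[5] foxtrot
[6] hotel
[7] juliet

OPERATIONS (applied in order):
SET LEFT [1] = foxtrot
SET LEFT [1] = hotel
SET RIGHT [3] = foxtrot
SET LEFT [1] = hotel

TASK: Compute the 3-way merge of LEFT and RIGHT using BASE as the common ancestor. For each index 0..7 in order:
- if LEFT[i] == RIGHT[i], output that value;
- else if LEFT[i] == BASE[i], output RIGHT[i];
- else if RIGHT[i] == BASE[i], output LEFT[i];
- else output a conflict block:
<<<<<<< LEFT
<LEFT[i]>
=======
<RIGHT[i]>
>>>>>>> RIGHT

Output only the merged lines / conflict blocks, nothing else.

Answer: alpha
hotel
charlie
foxtrot
foxtrot
foxtrot
hotel
juliet

Derivation:
Final LEFT:  [alpha, hotel, charlie, charlie, foxtrot, foxtrot, hotel, juliet]
Final RIGHT: [alpha, lima, charlie, foxtrot, foxtrot, foxtrot, hotel, juliet]
i=0: L=alpha R=alpha -> agree -> alpha
i=1: L=hotel, R=lima=BASE -> take LEFT -> hotel
i=2: L=charlie R=charlie -> agree -> charlie
i=3: L=charlie=BASE, R=foxtrot -> take RIGHT -> foxtrot
i=4: L=foxtrot R=foxtrot -> agree -> foxtrot
i=5: L=foxtrot R=foxtrot -> agree -> foxtrot
i=6: L=hotel R=hotel -> agree -> hotel
i=7: L=juliet R=juliet -> agree -> juliet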